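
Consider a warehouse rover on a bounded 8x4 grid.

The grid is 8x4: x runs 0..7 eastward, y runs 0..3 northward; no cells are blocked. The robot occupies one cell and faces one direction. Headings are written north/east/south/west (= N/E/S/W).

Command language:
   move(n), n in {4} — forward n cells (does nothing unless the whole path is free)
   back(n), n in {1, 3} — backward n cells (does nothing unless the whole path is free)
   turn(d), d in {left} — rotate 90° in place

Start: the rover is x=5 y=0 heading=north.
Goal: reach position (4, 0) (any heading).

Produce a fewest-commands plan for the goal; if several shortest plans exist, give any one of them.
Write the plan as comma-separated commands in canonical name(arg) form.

from: x=5 y=0 heading=north
1. turn(left) → x=5 y=0 heading=west
2. move(4) → x=1 y=0 heading=west
3. back(3) → x=4 y=0 heading=west
shorter routes all fall short; 3 is best.

turn(left), move(4), back(3)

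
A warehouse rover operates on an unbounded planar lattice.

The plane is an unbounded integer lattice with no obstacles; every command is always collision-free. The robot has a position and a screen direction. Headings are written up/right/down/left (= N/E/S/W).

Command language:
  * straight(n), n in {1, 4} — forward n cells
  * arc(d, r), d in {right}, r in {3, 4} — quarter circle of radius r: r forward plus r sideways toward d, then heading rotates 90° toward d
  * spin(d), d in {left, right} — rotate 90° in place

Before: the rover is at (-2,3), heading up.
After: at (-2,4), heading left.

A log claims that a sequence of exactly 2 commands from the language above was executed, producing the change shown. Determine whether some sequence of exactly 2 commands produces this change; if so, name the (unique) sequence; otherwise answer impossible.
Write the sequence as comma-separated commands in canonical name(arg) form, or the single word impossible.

key: position moved to (-2,4) AND the heading swung to W — translation plus rotation needed
t0: at (-2,3), heading up
step 1 (straight(1)): at (-2,4), heading up
step 2 (spin(left)): at (-2,4), heading left
all 36 alternatives checked — unique.

straight(1), spin(left)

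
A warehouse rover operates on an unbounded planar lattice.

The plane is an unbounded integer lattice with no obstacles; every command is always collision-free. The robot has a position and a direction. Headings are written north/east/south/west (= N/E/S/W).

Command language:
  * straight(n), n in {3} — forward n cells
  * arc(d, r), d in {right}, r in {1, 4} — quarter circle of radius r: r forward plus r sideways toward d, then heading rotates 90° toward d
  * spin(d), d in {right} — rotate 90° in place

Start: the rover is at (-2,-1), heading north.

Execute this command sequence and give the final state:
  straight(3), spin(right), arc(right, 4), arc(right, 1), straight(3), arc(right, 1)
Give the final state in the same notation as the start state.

from: at (-2,-1), heading north
[1] after straight(3): at (-2,2), heading north
[2] after spin(right): at (-2,2), heading east
[3] after arc(right, 4): at (2,-2), heading south
[4] after arc(right, 1): at (1,-3), heading west
[5] after straight(3): at (-2,-3), heading west
[6] after arc(right, 1): at (-3,-2), heading north

at (-3,-2), heading north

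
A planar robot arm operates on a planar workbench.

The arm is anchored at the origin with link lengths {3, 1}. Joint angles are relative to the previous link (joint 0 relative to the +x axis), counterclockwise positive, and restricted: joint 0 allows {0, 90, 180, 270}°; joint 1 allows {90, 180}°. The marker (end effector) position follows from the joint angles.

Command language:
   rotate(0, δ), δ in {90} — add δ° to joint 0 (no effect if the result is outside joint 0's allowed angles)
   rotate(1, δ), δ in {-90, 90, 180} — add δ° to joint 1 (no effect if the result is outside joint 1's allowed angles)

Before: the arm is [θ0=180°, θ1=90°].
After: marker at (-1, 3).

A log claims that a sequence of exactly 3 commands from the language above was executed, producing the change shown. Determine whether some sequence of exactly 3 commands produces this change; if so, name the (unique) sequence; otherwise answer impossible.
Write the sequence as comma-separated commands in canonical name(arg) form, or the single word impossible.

start: [θ0=180°, θ1=90°]
[1] after rotate(0, 90): [θ0=270°, θ1=90°]
[2] after rotate(0, 90): [θ0=0°, θ1=90°]
[3] after rotate(0, 90): [θ0=90°, θ1=90°]
all 64 alternatives checked — unique.

rotate(0, 90), rotate(0, 90), rotate(0, 90)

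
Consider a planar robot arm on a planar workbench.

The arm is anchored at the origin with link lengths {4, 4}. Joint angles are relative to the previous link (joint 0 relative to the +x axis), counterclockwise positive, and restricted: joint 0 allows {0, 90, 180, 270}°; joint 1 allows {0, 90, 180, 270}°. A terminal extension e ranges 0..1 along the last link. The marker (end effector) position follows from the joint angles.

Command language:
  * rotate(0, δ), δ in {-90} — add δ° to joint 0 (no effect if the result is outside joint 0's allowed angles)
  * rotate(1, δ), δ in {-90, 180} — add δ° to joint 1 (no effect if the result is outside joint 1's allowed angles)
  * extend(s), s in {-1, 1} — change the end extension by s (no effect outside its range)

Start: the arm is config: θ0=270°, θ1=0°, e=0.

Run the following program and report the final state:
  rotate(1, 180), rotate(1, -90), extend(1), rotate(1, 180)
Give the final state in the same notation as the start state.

config: θ0=270°, θ1=270°, e=1

begin: config: θ0=270°, θ1=0°, e=0
step 1 (rotate(1, 180)): config: θ0=270°, θ1=180°, e=0
step 2 (rotate(1, -90)): config: θ0=270°, θ1=90°, e=0
step 3 (extend(1)): config: θ0=270°, θ1=90°, e=1
step 4 (rotate(1, 180)): config: θ0=270°, θ1=270°, e=1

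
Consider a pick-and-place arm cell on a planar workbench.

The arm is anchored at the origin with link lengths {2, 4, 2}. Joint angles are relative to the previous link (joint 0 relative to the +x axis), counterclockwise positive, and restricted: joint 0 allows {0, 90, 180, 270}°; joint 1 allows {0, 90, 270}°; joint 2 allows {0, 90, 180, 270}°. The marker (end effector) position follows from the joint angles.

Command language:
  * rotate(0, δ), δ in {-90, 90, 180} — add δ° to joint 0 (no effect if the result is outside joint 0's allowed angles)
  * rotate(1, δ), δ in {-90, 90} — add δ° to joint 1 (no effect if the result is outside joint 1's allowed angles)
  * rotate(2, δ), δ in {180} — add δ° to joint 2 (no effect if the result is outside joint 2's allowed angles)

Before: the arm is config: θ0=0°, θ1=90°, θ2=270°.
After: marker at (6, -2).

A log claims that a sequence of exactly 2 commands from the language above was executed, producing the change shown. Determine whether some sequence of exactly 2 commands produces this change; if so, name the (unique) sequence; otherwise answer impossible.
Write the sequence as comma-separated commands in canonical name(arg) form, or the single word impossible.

key: order matters: swapping rotate(1, 90) and rotate(1, -90) lands elsewhere
start: config: θ0=0°, θ1=90°, θ2=270°
1. rotate(1, 90) → config: θ0=0°, θ1=90°, θ2=270°
2. rotate(1, -90) → config: θ0=0°, θ1=0°, θ2=270°
no rival 2-sequence matches.

rotate(1, 90), rotate(1, -90)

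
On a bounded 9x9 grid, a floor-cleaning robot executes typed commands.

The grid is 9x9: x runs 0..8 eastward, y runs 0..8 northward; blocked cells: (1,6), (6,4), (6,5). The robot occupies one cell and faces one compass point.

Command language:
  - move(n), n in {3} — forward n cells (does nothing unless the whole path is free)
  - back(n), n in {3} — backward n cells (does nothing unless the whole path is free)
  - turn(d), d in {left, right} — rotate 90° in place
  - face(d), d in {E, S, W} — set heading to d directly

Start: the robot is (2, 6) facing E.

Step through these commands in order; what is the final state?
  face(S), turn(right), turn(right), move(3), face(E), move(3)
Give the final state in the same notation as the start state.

(5, 6) facing E

begin: (2, 6) facing E
1. face(S) → (2, 6) facing S
2. turn(right) → (2, 6) facing W
3. turn(right) → (2, 6) facing N
4. move(3) → (2, 6) facing N
5. face(E) → (2, 6) facing E
6. move(3) → (5, 6) facing E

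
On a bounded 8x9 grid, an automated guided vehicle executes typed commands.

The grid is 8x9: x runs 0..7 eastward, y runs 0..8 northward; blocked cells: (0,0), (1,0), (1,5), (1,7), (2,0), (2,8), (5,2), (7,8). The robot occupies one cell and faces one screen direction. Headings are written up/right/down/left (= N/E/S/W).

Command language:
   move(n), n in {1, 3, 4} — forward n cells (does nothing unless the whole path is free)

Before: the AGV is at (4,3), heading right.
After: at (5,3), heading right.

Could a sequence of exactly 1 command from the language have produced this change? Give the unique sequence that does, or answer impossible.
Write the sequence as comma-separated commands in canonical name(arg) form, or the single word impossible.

move(1)

key: still facing E — the one step turns nothing
initial: at (4,3), heading right
t=1 move(1) ⇒ at (5,3), heading right
no rival 1-sequence matches.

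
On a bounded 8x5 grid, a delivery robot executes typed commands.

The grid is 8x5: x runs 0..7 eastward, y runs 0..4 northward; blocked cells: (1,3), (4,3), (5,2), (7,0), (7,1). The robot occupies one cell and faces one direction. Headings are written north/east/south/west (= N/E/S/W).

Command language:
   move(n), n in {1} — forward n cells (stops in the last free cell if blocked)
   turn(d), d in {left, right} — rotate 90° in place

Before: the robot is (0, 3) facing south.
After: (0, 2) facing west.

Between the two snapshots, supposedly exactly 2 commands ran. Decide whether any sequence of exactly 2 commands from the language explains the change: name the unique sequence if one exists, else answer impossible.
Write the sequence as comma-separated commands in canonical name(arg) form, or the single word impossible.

move(1), turn(right)

key: order matters: swapping move(1) and turn(right) lands elsewhere
start: (0, 3) facing south
[1] after move(1): (0, 2) facing south
[2] after turn(right): (0, 2) facing west
no other 2-command option fits: unique.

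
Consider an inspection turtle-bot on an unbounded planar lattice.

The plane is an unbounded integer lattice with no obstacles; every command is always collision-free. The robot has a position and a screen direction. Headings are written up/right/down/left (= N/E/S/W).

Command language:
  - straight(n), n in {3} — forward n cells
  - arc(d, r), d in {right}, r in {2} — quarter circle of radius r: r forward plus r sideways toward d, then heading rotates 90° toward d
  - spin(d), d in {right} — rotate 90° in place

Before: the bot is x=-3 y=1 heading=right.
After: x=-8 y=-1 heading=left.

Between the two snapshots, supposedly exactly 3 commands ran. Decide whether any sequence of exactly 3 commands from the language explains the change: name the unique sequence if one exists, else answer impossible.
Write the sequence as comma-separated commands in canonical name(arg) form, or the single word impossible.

spin(right), arc(right, 2), straight(3)

key: position moved to (-8,-1) AND the heading swung to W — translation plus rotation needed
begin: x=-3 y=1 heading=right
step 1 (spin(right)): x=-3 y=1 heading=down
step 2 (arc(right, 2)): x=-5 y=-1 heading=left
step 3 (straight(3)): x=-8 y=-1 heading=left
all 27 alternatives checked — unique.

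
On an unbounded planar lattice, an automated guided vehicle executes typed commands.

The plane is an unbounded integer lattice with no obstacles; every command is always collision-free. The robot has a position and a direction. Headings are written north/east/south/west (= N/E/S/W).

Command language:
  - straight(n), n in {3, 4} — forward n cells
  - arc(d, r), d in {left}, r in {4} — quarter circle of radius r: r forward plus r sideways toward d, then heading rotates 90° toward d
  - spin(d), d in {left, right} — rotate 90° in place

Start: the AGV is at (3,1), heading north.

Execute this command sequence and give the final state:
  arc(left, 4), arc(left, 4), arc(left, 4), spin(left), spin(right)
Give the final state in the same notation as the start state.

begin: at (3,1), heading north
[1] after arc(left, 4): at (-1,5), heading west
[2] after arc(left, 4): at (-5,1), heading south
[3] after arc(left, 4): at (-1,-3), heading east
[4] after spin(left): at (-1,-3), heading north
[5] after spin(right): at (-1,-3), heading east

at (-1,-3), heading east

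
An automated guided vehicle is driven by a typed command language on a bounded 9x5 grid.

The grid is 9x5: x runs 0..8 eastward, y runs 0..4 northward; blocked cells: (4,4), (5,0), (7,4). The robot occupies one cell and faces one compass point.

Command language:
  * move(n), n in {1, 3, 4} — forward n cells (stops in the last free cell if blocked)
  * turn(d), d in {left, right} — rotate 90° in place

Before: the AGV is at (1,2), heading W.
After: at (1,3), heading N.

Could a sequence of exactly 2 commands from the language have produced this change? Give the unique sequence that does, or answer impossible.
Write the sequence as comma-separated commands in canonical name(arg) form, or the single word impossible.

turn(right), move(1)

key: order matters: swapping turn(right) and move(1) lands elsewhere
initial: at (1,2), heading W
t=1 turn(right) ⇒ at (1,2), heading N
t=2 move(1) ⇒ at (1,3), heading N
no other 2-command option fits: unique.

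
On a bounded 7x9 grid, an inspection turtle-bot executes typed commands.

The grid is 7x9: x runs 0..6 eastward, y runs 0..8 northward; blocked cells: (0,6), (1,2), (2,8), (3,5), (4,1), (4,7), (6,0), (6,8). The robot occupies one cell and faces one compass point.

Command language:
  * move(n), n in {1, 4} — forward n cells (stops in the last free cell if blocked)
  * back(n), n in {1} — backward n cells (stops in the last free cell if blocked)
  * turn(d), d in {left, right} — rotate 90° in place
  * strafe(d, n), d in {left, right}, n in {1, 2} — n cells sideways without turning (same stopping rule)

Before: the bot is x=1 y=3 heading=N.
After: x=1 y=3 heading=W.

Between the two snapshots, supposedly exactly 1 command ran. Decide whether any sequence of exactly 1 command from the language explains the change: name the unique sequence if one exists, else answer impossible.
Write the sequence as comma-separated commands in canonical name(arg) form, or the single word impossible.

key: parked at (1,3) the whole time — nothing moves the robot
start: x=1 y=3 heading=N
1. turn(left) → x=1 y=3 heading=W
all 9 alternatives checked — unique.

turn(left)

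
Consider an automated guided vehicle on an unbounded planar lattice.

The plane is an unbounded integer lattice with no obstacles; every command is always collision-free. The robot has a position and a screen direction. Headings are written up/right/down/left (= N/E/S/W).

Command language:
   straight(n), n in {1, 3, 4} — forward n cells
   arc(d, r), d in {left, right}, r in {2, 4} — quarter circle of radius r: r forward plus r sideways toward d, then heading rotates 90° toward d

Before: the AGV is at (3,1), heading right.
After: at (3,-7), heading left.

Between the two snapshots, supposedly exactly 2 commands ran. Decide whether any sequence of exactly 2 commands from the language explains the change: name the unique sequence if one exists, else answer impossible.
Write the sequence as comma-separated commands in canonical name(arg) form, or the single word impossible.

arc(right, 4), arc(right, 4)

key: cell and facing (now W) both changed — the 2 commands mix motion and turning
start: at (3,1), heading right
step 1 (arc(right, 4)): at (7,-3), heading down
step 2 (arc(right, 4)): at (3,-7), heading left
uniquely the one of 49 2-step routes that fits.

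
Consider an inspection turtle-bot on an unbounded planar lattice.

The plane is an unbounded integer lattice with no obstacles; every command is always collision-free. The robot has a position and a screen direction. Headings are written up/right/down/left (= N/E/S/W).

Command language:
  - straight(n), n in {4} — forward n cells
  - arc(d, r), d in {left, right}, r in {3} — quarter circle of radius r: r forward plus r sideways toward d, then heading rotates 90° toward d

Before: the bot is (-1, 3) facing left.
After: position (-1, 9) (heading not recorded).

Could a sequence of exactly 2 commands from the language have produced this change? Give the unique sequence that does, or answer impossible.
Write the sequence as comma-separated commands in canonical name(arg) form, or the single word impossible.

initial: (-1, 3) facing left
t=1 arc(right, 3) ⇒ (-4, 6) facing up
t=2 arc(right, 3) ⇒ (-1, 9) facing right
no rival 2-sequence matches.

arc(right, 3), arc(right, 3)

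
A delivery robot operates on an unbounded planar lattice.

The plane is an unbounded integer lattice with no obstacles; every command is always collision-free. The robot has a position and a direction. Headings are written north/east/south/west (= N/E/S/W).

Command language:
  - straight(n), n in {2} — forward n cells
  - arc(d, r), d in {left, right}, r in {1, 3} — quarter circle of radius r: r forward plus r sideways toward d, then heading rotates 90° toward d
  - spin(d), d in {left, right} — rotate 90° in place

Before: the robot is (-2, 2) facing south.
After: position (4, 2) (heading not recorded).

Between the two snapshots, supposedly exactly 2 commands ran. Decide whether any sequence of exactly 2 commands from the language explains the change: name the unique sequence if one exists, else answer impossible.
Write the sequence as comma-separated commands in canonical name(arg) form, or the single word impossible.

begin: (-2, 2) facing south
t=1 arc(left, 3) ⇒ (1, -1) facing east
t=2 arc(left, 3) ⇒ (4, 2) facing north
all 49 alternatives checked — unique.

arc(left, 3), arc(left, 3)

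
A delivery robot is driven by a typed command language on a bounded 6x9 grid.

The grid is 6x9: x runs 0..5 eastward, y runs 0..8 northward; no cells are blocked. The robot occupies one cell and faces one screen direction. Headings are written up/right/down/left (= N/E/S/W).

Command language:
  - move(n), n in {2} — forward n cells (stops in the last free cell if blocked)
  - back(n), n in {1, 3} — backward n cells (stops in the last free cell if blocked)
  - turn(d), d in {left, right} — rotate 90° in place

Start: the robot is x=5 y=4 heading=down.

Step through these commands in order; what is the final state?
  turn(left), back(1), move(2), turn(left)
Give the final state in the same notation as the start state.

x=5 y=4 heading=up

begin: x=5 y=4 heading=down
1. turn(left) → x=5 y=4 heading=right
2. back(1) → x=4 y=4 heading=right
3. move(2) → x=5 y=4 heading=right
4. turn(left) → x=5 y=4 heading=up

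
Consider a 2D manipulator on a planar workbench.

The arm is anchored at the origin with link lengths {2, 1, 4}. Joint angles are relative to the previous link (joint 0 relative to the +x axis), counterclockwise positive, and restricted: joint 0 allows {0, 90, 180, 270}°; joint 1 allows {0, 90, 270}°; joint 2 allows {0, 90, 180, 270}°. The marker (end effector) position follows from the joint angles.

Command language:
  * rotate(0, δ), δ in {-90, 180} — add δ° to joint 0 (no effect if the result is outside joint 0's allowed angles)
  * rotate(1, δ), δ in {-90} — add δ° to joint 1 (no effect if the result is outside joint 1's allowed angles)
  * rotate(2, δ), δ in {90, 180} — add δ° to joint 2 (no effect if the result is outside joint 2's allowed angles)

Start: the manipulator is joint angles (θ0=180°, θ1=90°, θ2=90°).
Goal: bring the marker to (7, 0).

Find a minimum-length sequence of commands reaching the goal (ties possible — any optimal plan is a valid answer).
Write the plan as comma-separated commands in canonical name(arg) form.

rotate(0, 180), rotate(2, 90), rotate(1, -90), rotate(2, 180)

begin: joint angles (θ0=180°, θ1=90°, θ2=90°)
[1] after rotate(0, 180): joint angles (θ0=0°, θ1=90°, θ2=90°)
[2] after rotate(2, 90): joint angles (θ0=0°, θ1=90°, θ2=180°)
[3] after rotate(1, -90): joint angles (θ0=0°, θ1=0°, θ2=180°)
[4] after rotate(2, 180): joint angles (θ0=0°, θ1=0°, θ2=0°)
minimal: 4 command(s), checked below 4.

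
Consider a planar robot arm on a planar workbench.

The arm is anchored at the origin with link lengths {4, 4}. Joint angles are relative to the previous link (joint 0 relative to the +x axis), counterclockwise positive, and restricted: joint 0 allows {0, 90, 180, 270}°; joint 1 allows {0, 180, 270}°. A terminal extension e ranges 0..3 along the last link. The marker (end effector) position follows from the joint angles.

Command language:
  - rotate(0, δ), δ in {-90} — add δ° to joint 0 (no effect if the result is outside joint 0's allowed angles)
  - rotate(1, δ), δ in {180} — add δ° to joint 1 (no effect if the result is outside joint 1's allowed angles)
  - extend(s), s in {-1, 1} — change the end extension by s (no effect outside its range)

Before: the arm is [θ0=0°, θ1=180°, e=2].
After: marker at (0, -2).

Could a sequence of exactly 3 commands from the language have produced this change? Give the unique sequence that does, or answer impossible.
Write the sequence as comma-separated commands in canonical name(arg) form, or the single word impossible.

rotate(0, -90), rotate(0, -90), rotate(0, -90)

from: [θ0=0°, θ1=180°, e=2]
1. rotate(0, -90) → [θ0=270°, θ1=180°, e=2]
2. rotate(0, -90) → [θ0=180°, θ1=180°, e=2]
3. rotate(0, -90) → [θ0=90°, θ1=180°, e=2]
no other 3-command option fits: unique.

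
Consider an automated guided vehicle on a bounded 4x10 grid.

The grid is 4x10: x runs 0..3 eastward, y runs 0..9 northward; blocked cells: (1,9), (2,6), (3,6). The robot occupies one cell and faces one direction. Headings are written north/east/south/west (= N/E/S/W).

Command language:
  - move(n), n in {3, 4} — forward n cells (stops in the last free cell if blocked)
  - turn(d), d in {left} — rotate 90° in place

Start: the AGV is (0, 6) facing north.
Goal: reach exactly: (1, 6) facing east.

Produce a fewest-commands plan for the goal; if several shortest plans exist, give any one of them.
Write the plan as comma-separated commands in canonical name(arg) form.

turn(left), turn(left), turn(left), move(4)

t0: (0, 6) facing north
1. turn(left) → (0, 6) facing west
2. turn(left) → (0, 6) facing south
3. turn(left) → (0, 6) facing east
4. move(4) → (1, 6) facing east
minimal: 4 command(s), checked below 4.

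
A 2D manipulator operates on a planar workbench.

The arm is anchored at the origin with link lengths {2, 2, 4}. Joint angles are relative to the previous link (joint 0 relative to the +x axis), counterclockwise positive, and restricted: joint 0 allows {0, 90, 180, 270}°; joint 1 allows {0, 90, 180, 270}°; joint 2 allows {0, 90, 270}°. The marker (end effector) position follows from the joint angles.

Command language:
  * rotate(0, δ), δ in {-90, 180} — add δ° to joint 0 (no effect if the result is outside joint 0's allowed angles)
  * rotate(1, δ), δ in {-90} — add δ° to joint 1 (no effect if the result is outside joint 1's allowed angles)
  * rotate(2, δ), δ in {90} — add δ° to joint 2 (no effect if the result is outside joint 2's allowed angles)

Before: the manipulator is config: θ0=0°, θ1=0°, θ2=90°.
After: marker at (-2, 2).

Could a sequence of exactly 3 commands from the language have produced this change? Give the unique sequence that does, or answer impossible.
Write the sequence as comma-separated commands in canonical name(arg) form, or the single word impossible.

from: config: θ0=0°, θ1=0°, θ2=90°
[1] after rotate(1, -90): config: θ0=0°, θ1=270°, θ2=90°
[2] after rotate(1, -90): config: θ0=0°, θ1=180°, θ2=90°
[3] after rotate(1, -90): config: θ0=0°, θ1=90°, θ2=90°
no other 3-command option fits: unique.

rotate(1, -90), rotate(1, -90), rotate(1, -90)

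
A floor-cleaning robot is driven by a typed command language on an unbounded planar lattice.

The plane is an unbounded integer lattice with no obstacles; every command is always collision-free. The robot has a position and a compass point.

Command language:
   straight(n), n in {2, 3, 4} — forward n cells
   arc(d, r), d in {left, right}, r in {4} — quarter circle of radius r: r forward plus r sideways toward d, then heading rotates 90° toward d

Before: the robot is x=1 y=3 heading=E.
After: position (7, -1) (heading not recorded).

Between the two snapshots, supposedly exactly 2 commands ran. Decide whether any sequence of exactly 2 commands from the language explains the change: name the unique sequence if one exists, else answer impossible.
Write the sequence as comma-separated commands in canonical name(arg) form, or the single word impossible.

straight(2), arc(right, 4)

key: running arc(right, 4) before straight(2) would end elsewhere — order is forced
initial: x=1 y=3 heading=E
[1] after straight(2): x=3 y=3 heading=E
[2] after arc(right, 4): x=7 y=-1 heading=S
no rival 2-sequence matches.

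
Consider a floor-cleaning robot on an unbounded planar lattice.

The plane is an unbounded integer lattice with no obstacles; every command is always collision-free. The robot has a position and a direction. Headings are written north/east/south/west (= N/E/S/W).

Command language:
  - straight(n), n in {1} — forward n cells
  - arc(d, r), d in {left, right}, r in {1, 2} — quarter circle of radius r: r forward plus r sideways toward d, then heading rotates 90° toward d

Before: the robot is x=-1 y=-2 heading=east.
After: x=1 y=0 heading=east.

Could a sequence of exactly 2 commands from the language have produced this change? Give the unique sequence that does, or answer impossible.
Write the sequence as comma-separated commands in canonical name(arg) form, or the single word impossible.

key: heading stays E — rotations cancel among the 2 commands
initial: x=-1 y=-2 heading=east
[1] after arc(left, 1): x=0 y=-1 heading=north
[2] after arc(right, 1): x=1 y=0 heading=east
uniquely the one of 25 2-step routes that fits.

arc(left, 1), arc(right, 1)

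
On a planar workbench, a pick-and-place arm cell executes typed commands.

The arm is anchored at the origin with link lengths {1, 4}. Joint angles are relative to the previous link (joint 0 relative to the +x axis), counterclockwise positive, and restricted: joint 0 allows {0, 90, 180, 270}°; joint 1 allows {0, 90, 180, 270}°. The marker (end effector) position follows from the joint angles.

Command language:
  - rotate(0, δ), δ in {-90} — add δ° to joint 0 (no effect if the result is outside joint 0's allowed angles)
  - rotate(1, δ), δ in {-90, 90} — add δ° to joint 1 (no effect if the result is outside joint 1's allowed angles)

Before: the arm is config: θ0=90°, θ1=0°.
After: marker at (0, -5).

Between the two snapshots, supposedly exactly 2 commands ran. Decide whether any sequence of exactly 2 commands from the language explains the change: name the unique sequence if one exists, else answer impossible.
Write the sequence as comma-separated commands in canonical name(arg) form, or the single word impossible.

rotate(0, -90), rotate(0, -90)

begin: config: θ0=90°, θ1=0°
t=1 rotate(0, -90) ⇒ config: θ0=0°, θ1=0°
t=2 rotate(0, -90) ⇒ config: θ0=270°, θ1=0°
no other 2-command option fits: unique.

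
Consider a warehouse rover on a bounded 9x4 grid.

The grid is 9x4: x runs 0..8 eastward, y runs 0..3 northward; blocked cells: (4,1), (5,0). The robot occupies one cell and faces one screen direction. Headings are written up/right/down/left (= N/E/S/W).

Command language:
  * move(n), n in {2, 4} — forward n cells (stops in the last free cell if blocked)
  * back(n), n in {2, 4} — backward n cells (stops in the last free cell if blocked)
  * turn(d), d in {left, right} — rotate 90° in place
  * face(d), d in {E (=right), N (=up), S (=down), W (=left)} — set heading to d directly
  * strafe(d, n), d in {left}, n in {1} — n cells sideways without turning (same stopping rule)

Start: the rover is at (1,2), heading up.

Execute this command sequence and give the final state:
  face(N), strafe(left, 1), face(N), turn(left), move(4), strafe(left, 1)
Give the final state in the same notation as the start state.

initial: at (1,2), heading up
1. face(N) → at (1,2), heading up
2. strafe(left, 1) → at (0,2), heading up
3. face(N) → at (0,2), heading up
4. turn(left) → at (0,2), heading left
5. move(4) → at (0,2), heading left
6. strafe(left, 1) → at (0,1), heading left

at (0,1), heading left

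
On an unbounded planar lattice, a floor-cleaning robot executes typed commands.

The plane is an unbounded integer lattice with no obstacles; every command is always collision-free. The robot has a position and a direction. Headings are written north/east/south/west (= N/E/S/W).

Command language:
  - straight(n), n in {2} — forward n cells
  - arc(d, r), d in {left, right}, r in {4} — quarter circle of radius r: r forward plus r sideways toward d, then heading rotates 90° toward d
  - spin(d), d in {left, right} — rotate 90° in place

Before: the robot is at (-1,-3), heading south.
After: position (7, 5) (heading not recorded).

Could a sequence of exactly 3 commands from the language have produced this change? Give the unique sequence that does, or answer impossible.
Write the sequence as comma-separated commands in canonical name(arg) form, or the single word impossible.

spin(left), arc(left, 4), arc(right, 4)

key: running arc(right, 4) before spin(left) would end elsewhere — order is forced
initial: at (-1,-3), heading south
t=1 spin(left) ⇒ at (-1,-3), heading east
t=2 arc(left, 4) ⇒ at (3,1), heading north
t=3 arc(right, 4) ⇒ at (7,5), heading east
no other 3-command option fits: unique.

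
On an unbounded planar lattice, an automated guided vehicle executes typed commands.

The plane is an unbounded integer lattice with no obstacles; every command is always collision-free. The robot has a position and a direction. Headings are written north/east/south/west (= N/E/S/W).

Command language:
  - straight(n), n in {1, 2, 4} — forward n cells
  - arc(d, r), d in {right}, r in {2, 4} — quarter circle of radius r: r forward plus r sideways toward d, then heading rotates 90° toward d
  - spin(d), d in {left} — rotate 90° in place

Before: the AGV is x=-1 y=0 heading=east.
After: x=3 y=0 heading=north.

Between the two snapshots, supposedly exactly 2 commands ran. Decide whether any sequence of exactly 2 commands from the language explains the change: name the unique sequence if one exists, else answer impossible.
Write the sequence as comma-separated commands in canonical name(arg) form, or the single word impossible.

key: running spin(left) before straight(4) would end elsewhere — order is forced
t0: x=-1 y=0 heading=east
[1] after straight(4): x=3 y=0 heading=east
[2] after spin(left): x=3 y=0 heading=north
uniquely the one of 36 2-step routes that fits.

straight(4), spin(left)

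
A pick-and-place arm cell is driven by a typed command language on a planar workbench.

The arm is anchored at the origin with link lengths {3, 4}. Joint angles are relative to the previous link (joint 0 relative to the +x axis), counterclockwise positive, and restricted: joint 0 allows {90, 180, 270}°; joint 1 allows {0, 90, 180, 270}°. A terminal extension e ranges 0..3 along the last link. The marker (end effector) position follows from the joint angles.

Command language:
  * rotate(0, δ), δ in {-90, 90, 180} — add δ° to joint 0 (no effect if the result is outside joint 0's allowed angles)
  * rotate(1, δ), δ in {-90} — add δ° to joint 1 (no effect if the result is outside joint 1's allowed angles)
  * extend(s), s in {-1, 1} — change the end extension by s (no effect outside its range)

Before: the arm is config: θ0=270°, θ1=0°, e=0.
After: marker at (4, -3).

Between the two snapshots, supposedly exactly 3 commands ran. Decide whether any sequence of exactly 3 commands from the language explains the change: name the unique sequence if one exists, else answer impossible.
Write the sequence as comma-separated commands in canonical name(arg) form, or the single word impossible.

rotate(1, -90), rotate(1, -90), rotate(1, -90)

from: config: θ0=270°, θ1=0°, e=0
t=1 rotate(1, -90) ⇒ config: θ0=270°, θ1=270°, e=0
t=2 rotate(1, -90) ⇒ config: θ0=270°, θ1=180°, e=0
t=3 rotate(1, -90) ⇒ config: θ0=270°, θ1=90°, e=0
no other 3-command option fits: unique.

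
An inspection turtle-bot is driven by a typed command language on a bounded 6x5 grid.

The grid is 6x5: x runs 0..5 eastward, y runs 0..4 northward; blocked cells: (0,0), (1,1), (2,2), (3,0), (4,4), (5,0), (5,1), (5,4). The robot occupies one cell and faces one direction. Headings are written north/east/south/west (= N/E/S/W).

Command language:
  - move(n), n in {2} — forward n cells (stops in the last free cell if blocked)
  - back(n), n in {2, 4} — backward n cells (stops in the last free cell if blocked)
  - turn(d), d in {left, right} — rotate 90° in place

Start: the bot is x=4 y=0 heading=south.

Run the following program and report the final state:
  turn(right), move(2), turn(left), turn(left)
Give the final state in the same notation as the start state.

start: x=4 y=0 heading=south
[1] after turn(right): x=4 y=0 heading=west
[2] after move(2): x=4 y=0 heading=west
[3] after turn(left): x=4 y=0 heading=south
[4] after turn(left): x=4 y=0 heading=east

x=4 y=0 heading=east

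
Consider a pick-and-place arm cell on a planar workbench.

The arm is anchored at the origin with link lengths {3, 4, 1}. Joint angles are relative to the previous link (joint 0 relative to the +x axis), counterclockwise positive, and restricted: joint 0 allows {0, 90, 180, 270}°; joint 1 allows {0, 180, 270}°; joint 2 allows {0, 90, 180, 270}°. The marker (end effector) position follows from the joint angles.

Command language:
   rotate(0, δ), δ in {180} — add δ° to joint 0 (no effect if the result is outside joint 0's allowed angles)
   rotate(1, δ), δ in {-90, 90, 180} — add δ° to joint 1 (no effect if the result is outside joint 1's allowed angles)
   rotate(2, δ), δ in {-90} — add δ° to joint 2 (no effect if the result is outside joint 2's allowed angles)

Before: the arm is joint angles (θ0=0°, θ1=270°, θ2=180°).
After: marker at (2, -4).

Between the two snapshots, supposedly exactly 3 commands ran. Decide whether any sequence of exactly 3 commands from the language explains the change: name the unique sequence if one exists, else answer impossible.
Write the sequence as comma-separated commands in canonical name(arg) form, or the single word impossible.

rotate(2, -90), rotate(2, -90), rotate(2, -90)

t0: joint angles (θ0=0°, θ1=270°, θ2=180°)
step 1 (rotate(2, -90)): joint angles (θ0=0°, θ1=270°, θ2=90°)
step 2 (rotate(2, -90)): joint angles (θ0=0°, θ1=270°, θ2=0°)
step 3 (rotate(2, -90)): joint angles (θ0=0°, θ1=270°, θ2=270°)
no rival 3-sequence matches.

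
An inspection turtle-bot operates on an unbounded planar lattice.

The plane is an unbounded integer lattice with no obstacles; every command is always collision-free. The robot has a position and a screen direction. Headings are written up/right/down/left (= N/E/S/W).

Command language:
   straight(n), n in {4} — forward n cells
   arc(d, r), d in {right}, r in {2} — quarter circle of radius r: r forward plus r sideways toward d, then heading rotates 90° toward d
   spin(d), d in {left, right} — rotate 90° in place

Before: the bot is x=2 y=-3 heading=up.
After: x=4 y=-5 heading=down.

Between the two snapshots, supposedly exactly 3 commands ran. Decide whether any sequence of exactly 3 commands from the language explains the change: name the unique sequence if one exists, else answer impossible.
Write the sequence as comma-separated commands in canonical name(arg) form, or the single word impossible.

arc(right, 2), spin(right), straight(4)

key: cell and facing (now S) both changed — the 3 commands mix motion and turning
from: x=2 y=-3 heading=up
t=1 arc(right, 2) ⇒ x=4 y=-1 heading=right
t=2 spin(right) ⇒ x=4 y=-1 heading=down
t=3 straight(4) ⇒ x=4 y=-5 heading=down
uniquely the one of 64 3-step routes that fits.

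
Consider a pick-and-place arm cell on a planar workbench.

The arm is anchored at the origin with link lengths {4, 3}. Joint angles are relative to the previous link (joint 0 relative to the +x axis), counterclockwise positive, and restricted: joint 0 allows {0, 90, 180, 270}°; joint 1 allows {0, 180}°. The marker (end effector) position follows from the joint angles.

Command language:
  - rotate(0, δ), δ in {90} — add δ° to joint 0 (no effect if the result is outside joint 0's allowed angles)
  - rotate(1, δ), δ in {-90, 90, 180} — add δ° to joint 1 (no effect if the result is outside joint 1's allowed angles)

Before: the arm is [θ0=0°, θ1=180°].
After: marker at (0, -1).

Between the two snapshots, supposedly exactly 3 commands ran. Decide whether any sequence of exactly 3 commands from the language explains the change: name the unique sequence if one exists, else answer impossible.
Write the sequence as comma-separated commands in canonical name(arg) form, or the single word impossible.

rotate(0, 90), rotate(0, 90), rotate(0, 90)

start: [θ0=0°, θ1=180°]
1. rotate(0, 90) → [θ0=90°, θ1=180°]
2. rotate(0, 90) → [θ0=180°, θ1=180°]
3. rotate(0, 90) → [θ0=270°, θ1=180°]
no other 3-command option fits: unique.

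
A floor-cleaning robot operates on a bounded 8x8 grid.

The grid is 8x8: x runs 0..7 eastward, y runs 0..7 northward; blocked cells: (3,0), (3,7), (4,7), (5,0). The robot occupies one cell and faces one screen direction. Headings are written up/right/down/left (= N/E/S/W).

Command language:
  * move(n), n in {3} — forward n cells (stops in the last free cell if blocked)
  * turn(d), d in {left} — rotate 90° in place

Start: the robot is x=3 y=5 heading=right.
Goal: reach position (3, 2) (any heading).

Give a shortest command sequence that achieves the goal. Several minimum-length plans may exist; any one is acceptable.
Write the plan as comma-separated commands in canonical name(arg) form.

from: x=3 y=5 heading=right
t=1 turn(left) ⇒ x=3 y=5 heading=up
t=2 turn(left) ⇒ x=3 y=5 heading=left
t=3 turn(left) ⇒ x=3 y=5 heading=down
t=4 move(3) ⇒ x=3 y=2 heading=down
minimal: 4 command(s), checked below 4.

turn(left), turn(left), turn(left), move(3)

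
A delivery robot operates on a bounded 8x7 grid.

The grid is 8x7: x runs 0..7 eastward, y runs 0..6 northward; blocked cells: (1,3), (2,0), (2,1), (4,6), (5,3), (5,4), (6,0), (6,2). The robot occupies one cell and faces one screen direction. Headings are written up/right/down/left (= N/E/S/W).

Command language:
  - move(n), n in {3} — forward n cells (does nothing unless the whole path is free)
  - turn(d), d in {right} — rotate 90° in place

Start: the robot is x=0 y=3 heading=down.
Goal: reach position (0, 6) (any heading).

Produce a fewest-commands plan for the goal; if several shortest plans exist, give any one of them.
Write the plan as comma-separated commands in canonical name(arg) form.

begin: x=0 y=3 heading=down
step 1 (turn(right)): x=0 y=3 heading=left
step 2 (turn(right)): x=0 y=3 heading=up
step 3 (move(3)): x=0 y=6 heading=up
nothing shorter than 3 reaches the goal.

turn(right), turn(right), move(3)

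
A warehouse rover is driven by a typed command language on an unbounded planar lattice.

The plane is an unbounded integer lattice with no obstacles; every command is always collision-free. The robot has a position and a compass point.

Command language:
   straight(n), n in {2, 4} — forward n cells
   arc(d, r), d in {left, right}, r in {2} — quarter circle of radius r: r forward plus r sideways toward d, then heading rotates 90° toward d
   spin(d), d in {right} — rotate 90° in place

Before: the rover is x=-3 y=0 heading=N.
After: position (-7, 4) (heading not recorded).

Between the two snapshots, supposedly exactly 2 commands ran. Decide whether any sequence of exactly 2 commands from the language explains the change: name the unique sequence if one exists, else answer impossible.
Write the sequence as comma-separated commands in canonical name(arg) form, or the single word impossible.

arc(left, 2), arc(right, 2)

key: order matters: swapping arc(left, 2) and arc(right, 2) lands elsewhere
t0: x=-3 y=0 heading=N
step 1 (arc(left, 2)): x=-5 y=2 heading=W
step 2 (arc(right, 2)): x=-7 y=4 heading=N
uniquely the one of 25 2-step routes that fits.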